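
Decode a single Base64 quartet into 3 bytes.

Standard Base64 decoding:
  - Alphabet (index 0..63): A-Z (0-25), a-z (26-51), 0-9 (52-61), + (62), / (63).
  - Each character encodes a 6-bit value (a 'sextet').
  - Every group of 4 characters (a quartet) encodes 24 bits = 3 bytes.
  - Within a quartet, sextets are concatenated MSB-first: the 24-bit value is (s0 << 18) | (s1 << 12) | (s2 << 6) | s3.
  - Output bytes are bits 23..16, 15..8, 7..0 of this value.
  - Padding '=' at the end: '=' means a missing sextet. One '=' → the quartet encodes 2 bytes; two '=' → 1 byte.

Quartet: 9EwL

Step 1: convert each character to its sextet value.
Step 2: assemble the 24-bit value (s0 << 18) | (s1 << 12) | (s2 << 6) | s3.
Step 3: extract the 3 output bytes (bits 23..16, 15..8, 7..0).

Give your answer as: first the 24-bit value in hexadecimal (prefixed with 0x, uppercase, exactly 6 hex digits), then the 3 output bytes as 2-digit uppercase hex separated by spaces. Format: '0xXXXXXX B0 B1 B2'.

Answer: 0xF44C0B F4 4C 0B

Derivation:
Sextets: 9=61, E=4, w=48, L=11
24-bit: (61<<18) | (4<<12) | (48<<6) | 11
      = 0xF40000 | 0x004000 | 0x000C00 | 0x00000B
      = 0xF44C0B
Bytes: (v>>16)&0xFF=F4, (v>>8)&0xFF=4C, v&0xFF=0B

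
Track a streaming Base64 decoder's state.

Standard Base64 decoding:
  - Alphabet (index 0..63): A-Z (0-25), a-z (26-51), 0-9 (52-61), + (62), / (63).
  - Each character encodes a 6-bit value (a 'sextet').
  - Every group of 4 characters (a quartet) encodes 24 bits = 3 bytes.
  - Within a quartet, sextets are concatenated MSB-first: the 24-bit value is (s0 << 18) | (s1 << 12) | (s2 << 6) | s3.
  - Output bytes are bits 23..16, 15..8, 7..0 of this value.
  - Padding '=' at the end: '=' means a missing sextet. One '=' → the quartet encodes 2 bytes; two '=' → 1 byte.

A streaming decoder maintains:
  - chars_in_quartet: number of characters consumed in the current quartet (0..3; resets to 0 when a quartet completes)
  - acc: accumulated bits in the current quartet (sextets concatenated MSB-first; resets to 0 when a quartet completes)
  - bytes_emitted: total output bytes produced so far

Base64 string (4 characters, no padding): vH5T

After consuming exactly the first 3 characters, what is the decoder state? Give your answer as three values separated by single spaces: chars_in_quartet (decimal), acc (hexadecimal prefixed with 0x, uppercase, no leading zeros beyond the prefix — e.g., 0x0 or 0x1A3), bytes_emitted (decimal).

Answer: 3 0x2F1F9 0

Derivation:
After char 0 ('v'=47): chars_in_quartet=1 acc=0x2F bytes_emitted=0
After char 1 ('H'=7): chars_in_quartet=2 acc=0xBC7 bytes_emitted=0
After char 2 ('5'=57): chars_in_quartet=3 acc=0x2F1F9 bytes_emitted=0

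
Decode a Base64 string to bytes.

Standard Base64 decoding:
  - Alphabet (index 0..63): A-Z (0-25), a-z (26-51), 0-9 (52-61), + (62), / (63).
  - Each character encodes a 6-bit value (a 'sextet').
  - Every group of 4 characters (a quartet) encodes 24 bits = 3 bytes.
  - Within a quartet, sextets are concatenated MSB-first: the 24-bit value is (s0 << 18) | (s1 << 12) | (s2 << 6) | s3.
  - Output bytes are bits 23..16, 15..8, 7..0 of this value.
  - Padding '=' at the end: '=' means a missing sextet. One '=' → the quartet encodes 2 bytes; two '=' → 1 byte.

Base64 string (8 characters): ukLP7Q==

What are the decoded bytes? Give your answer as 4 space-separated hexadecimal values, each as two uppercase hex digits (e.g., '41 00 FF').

Answer: BA 42 CF ED

Derivation:
After char 0 ('u'=46): chars_in_quartet=1 acc=0x2E bytes_emitted=0
After char 1 ('k'=36): chars_in_quartet=2 acc=0xBA4 bytes_emitted=0
After char 2 ('L'=11): chars_in_quartet=3 acc=0x2E90B bytes_emitted=0
After char 3 ('P'=15): chars_in_quartet=4 acc=0xBA42CF -> emit BA 42 CF, reset; bytes_emitted=3
After char 4 ('7'=59): chars_in_quartet=1 acc=0x3B bytes_emitted=3
After char 5 ('Q'=16): chars_in_quartet=2 acc=0xED0 bytes_emitted=3
Padding '==': partial quartet acc=0xED0 -> emit ED; bytes_emitted=4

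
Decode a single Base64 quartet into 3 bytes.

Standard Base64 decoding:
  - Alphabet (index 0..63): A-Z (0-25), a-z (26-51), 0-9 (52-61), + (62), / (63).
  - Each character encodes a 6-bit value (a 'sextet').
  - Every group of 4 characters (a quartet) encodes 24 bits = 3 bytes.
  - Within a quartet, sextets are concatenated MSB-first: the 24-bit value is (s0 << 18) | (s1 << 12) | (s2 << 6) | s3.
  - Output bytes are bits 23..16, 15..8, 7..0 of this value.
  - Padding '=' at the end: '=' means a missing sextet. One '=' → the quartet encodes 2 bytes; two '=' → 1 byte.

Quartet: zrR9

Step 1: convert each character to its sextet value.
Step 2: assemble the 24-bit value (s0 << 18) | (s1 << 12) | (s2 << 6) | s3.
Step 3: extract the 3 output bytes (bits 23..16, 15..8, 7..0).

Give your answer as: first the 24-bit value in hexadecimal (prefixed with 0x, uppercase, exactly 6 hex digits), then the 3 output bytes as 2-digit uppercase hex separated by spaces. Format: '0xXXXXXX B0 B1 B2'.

Answer: 0xCEB47D CE B4 7D

Derivation:
Sextets: z=51, r=43, R=17, 9=61
24-bit: (51<<18) | (43<<12) | (17<<6) | 61
      = 0xCC0000 | 0x02B000 | 0x000440 | 0x00003D
      = 0xCEB47D
Bytes: (v>>16)&0xFF=CE, (v>>8)&0xFF=B4, v&0xFF=7D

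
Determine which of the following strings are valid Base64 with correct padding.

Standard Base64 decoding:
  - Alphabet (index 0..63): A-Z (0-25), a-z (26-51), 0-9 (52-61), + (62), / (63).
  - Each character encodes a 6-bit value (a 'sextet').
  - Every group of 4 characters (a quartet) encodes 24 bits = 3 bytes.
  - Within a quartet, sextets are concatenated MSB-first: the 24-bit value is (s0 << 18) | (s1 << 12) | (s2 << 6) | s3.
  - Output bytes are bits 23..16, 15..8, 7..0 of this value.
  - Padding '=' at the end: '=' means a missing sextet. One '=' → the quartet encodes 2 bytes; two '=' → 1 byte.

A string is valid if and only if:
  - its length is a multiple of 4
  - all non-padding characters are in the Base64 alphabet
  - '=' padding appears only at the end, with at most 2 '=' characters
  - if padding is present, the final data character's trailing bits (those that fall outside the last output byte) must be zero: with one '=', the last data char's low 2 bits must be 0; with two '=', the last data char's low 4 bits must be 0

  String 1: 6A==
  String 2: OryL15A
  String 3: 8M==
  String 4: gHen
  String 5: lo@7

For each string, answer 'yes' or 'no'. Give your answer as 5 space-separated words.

String 1: '6A==' → valid
String 2: 'OryL15A' → invalid (len=7 not mult of 4)
String 3: '8M==' → invalid (bad trailing bits)
String 4: 'gHen' → valid
String 5: 'lo@7' → invalid (bad char(s): ['@'])

Answer: yes no no yes no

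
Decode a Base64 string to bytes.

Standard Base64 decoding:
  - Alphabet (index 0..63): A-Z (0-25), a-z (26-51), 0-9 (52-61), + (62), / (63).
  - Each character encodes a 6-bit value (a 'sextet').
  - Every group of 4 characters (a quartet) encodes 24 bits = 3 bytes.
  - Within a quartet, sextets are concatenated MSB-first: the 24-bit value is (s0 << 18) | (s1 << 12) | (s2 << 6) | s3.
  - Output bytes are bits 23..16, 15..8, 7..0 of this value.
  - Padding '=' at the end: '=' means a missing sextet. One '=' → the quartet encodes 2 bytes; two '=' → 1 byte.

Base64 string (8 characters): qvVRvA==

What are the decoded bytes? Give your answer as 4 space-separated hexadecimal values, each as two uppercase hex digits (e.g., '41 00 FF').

After char 0 ('q'=42): chars_in_quartet=1 acc=0x2A bytes_emitted=0
After char 1 ('v'=47): chars_in_quartet=2 acc=0xAAF bytes_emitted=0
After char 2 ('V'=21): chars_in_quartet=3 acc=0x2ABD5 bytes_emitted=0
After char 3 ('R'=17): chars_in_quartet=4 acc=0xAAF551 -> emit AA F5 51, reset; bytes_emitted=3
After char 4 ('v'=47): chars_in_quartet=1 acc=0x2F bytes_emitted=3
After char 5 ('A'=0): chars_in_quartet=2 acc=0xBC0 bytes_emitted=3
Padding '==': partial quartet acc=0xBC0 -> emit BC; bytes_emitted=4

Answer: AA F5 51 BC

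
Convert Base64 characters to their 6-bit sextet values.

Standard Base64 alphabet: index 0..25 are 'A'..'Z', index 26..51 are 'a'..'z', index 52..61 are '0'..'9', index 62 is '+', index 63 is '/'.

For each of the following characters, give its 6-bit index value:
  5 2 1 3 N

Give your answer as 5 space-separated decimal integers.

Answer: 57 54 53 55 13

Derivation:
'5': 0..9 range, 52 + ord('5') − ord('0') = 57
'2': 0..9 range, 52 + ord('2') − ord('0') = 54
'1': 0..9 range, 52 + ord('1') − ord('0') = 53
'3': 0..9 range, 52 + ord('3') − ord('0') = 55
'N': A..Z range, ord('N') − ord('A') = 13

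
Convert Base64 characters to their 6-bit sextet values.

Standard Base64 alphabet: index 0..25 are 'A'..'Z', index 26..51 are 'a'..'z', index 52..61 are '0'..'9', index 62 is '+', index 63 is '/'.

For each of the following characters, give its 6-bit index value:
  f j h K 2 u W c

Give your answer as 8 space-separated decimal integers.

'f': a..z range, 26 + ord('f') − ord('a') = 31
'j': a..z range, 26 + ord('j') − ord('a') = 35
'h': a..z range, 26 + ord('h') − ord('a') = 33
'K': A..Z range, ord('K') − ord('A') = 10
'2': 0..9 range, 52 + ord('2') − ord('0') = 54
'u': a..z range, 26 + ord('u') − ord('a') = 46
'W': A..Z range, ord('W') − ord('A') = 22
'c': a..z range, 26 + ord('c') − ord('a') = 28

Answer: 31 35 33 10 54 46 22 28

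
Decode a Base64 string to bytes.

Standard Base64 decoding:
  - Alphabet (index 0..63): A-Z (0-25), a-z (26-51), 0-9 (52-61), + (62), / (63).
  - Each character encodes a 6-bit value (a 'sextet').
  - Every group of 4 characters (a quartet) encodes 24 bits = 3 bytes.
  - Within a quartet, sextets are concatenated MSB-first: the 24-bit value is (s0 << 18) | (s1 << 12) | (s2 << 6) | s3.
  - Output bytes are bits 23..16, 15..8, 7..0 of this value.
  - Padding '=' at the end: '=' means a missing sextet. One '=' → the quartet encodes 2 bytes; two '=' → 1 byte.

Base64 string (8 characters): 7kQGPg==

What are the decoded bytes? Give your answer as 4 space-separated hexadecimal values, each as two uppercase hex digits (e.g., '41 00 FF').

After char 0 ('7'=59): chars_in_quartet=1 acc=0x3B bytes_emitted=0
After char 1 ('k'=36): chars_in_quartet=2 acc=0xEE4 bytes_emitted=0
After char 2 ('Q'=16): chars_in_quartet=3 acc=0x3B910 bytes_emitted=0
After char 3 ('G'=6): chars_in_quartet=4 acc=0xEE4406 -> emit EE 44 06, reset; bytes_emitted=3
After char 4 ('P'=15): chars_in_quartet=1 acc=0xF bytes_emitted=3
After char 5 ('g'=32): chars_in_quartet=2 acc=0x3E0 bytes_emitted=3
Padding '==': partial quartet acc=0x3E0 -> emit 3E; bytes_emitted=4

Answer: EE 44 06 3E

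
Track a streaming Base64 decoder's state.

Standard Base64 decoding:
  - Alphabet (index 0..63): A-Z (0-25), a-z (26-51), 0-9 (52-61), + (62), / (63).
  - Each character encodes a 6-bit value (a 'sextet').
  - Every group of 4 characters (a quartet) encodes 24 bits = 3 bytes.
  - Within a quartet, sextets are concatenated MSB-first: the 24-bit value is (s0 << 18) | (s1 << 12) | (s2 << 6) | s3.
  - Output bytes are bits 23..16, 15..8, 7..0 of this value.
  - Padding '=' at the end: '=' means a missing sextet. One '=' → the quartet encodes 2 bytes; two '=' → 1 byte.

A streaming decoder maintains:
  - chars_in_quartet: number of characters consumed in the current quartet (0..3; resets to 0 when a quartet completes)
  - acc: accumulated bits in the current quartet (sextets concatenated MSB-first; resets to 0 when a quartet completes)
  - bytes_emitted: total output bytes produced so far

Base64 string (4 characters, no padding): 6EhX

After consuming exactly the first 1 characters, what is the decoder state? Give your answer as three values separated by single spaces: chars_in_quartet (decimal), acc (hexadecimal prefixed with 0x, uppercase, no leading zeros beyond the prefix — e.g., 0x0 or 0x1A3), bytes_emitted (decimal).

Answer: 1 0x3A 0

Derivation:
After char 0 ('6'=58): chars_in_quartet=1 acc=0x3A bytes_emitted=0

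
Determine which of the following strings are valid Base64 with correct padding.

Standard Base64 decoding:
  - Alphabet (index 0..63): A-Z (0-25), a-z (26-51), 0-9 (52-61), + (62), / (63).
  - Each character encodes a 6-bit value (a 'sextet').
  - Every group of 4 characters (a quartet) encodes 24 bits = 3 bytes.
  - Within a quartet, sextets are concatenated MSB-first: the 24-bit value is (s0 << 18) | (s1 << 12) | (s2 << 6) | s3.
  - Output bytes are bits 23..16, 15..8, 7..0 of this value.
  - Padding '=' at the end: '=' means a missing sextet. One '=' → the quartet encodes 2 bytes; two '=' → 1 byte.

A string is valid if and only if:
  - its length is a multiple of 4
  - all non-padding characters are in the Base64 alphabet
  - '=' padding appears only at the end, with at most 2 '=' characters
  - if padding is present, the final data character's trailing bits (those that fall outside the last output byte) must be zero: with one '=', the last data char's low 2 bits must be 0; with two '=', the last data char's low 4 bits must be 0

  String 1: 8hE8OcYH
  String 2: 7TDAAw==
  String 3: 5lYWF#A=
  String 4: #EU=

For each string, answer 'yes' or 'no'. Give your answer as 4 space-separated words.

String 1: '8hE8OcYH' → valid
String 2: '7TDAAw==' → valid
String 3: '5lYWF#A=' → invalid (bad char(s): ['#'])
String 4: '#EU=' → invalid (bad char(s): ['#'])

Answer: yes yes no no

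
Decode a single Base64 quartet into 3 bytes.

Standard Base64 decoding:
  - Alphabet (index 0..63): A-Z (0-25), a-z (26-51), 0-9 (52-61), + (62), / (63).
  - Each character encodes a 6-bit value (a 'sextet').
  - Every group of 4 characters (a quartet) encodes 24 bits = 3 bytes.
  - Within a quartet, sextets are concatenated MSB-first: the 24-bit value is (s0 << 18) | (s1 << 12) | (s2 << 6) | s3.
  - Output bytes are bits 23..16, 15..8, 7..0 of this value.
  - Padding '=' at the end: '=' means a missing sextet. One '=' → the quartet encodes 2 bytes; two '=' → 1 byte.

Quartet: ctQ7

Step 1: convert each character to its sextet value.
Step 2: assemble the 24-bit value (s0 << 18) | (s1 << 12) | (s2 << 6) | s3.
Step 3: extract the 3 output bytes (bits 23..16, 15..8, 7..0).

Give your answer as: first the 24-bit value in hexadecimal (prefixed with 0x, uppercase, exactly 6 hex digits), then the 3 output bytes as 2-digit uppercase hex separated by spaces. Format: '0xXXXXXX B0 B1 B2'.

Answer: 0x72D43B 72 D4 3B

Derivation:
Sextets: c=28, t=45, Q=16, 7=59
24-bit: (28<<18) | (45<<12) | (16<<6) | 59
      = 0x700000 | 0x02D000 | 0x000400 | 0x00003B
      = 0x72D43B
Bytes: (v>>16)&0xFF=72, (v>>8)&0xFF=D4, v&0xFF=3B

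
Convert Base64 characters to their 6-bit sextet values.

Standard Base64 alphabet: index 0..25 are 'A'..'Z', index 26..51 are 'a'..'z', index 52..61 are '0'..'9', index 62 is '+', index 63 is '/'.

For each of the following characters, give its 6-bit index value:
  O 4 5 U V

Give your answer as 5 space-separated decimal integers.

'O': A..Z range, ord('O') − ord('A') = 14
'4': 0..9 range, 52 + ord('4') − ord('0') = 56
'5': 0..9 range, 52 + ord('5') − ord('0') = 57
'U': A..Z range, ord('U') − ord('A') = 20
'V': A..Z range, ord('V') − ord('A') = 21

Answer: 14 56 57 20 21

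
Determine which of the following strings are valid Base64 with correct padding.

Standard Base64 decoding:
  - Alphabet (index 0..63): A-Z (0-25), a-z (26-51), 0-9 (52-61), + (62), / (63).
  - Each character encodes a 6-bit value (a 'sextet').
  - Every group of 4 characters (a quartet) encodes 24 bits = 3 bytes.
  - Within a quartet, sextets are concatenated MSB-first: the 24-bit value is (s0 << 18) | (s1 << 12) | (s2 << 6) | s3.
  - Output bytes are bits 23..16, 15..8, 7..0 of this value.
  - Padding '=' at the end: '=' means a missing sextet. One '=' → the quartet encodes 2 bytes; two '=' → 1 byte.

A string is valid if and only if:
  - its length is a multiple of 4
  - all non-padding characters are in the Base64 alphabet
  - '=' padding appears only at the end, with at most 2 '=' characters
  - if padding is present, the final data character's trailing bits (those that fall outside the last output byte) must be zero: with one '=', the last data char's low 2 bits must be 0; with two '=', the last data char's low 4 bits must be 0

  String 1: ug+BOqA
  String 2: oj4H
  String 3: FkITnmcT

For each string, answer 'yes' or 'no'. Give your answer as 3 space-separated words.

String 1: 'ug+BOqA' → invalid (len=7 not mult of 4)
String 2: 'oj4H' → valid
String 3: 'FkITnmcT' → valid

Answer: no yes yes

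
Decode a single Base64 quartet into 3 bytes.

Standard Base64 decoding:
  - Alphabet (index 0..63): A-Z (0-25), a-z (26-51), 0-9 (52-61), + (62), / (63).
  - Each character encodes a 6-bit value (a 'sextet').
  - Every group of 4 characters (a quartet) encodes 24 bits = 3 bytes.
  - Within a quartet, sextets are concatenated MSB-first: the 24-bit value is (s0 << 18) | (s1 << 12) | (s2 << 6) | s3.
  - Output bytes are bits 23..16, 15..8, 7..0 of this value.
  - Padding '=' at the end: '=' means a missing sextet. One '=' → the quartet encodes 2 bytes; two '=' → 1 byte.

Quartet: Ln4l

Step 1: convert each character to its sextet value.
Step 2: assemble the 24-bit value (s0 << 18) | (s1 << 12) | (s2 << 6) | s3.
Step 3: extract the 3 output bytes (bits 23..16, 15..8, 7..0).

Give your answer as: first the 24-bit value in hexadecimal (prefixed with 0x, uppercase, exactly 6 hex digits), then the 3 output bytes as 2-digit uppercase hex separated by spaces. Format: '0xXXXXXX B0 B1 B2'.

Answer: 0x2E7E25 2E 7E 25

Derivation:
Sextets: L=11, n=39, 4=56, l=37
24-bit: (11<<18) | (39<<12) | (56<<6) | 37
      = 0x2C0000 | 0x027000 | 0x000E00 | 0x000025
      = 0x2E7E25
Bytes: (v>>16)&0xFF=2E, (v>>8)&0xFF=7E, v&0xFF=25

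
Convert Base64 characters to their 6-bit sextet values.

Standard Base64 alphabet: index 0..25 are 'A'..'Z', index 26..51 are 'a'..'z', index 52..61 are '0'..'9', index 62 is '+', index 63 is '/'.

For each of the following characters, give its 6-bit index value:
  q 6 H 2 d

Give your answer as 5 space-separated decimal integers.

Answer: 42 58 7 54 29

Derivation:
'q': a..z range, 26 + ord('q') − ord('a') = 42
'6': 0..9 range, 52 + ord('6') − ord('0') = 58
'H': A..Z range, ord('H') − ord('A') = 7
'2': 0..9 range, 52 + ord('2') − ord('0') = 54
'd': a..z range, 26 + ord('d') − ord('a') = 29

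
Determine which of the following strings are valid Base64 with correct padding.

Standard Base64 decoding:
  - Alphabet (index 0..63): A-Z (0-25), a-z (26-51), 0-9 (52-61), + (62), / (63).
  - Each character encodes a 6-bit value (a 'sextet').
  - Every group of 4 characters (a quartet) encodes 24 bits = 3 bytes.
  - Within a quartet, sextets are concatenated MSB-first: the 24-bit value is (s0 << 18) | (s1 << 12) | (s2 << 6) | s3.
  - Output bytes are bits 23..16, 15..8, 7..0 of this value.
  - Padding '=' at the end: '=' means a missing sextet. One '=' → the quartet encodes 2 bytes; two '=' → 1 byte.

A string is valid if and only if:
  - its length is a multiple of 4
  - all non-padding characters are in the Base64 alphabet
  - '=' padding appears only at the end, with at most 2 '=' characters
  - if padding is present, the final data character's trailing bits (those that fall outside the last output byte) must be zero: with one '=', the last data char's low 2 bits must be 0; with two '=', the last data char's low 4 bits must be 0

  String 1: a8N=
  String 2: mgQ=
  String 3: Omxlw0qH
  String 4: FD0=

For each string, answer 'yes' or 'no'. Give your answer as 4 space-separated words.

String 1: 'a8N=' → invalid (bad trailing bits)
String 2: 'mgQ=' → valid
String 3: 'Omxlw0qH' → valid
String 4: 'FD0=' → valid

Answer: no yes yes yes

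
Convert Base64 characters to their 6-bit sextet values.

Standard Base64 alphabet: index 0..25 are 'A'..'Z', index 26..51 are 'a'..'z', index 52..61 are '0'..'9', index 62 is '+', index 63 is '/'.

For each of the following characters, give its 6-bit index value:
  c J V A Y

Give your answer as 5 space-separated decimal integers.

Answer: 28 9 21 0 24

Derivation:
'c': a..z range, 26 + ord('c') − ord('a') = 28
'J': A..Z range, ord('J') − ord('A') = 9
'V': A..Z range, ord('V') − ord('A') = 21
'A': A..Z range, ord('A') − ord('A') = 0
'Y': A..Z range, ord('Y') − ord('A') = 24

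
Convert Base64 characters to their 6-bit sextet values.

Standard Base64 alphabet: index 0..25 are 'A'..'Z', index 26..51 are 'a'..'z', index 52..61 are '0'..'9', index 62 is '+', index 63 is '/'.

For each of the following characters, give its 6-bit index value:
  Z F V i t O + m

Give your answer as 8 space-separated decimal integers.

Answer: 25 5 21 34 45 14 62 38

Derivation:
'Z': A..Z range, ord('Z') − ord('A') = 25
'F': A..Z range, ord('F') − ord('A') = 5
'V': A..Z range, ord('V') − ord('A') = 21
'i': a..z range, 26 + ord('i') − ord('a') = 34
't': a..z range, 26 + ord('t') − ord('a') = 45
'O': A..Z range, ord('O') − ord('A') = 14
'+': index 62
'm': a..z range, 26 + ord('m') − ord('a') = 38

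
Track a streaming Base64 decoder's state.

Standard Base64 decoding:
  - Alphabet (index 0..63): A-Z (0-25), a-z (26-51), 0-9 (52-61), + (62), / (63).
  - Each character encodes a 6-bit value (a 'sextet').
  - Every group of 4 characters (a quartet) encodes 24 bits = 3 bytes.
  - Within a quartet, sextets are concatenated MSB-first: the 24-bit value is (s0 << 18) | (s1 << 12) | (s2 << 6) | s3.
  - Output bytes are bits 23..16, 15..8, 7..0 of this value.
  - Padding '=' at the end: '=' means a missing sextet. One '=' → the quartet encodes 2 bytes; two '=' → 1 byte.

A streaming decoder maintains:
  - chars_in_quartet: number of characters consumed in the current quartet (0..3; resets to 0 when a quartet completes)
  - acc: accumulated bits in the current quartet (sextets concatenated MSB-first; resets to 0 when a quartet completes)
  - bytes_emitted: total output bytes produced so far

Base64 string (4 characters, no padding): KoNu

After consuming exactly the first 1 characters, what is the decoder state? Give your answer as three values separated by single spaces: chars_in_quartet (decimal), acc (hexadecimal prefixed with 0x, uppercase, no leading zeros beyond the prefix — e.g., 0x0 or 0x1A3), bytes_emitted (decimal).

Answer: 1 0xA 0

Derivation:
After char 0 ('K'=10): chars_in_quartet=1 acc=0xA bytes_emitted=0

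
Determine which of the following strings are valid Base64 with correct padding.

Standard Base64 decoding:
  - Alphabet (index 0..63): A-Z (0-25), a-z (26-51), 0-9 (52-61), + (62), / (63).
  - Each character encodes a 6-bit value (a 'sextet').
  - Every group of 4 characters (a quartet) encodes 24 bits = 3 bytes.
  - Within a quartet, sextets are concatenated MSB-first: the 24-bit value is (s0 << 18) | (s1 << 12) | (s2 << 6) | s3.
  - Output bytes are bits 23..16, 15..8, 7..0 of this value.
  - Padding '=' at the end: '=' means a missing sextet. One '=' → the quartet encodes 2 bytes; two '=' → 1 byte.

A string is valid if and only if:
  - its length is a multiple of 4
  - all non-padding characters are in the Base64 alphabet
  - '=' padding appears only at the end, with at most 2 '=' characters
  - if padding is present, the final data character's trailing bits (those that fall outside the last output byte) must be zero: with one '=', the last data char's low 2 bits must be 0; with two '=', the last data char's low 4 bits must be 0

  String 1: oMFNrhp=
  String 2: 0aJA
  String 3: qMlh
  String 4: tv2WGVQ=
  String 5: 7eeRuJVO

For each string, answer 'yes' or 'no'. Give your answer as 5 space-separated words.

Answer: no yes yes yes yes

Derivation:
String 1: 'oMFNrhp=' → invalid (bad trailing bits)
String 2: '0aJA' → valid
String 3: 'qMlh' → valid
String 4: 'tv2WGVQ=' → valid
String 5: '7eeRuJVO' → valid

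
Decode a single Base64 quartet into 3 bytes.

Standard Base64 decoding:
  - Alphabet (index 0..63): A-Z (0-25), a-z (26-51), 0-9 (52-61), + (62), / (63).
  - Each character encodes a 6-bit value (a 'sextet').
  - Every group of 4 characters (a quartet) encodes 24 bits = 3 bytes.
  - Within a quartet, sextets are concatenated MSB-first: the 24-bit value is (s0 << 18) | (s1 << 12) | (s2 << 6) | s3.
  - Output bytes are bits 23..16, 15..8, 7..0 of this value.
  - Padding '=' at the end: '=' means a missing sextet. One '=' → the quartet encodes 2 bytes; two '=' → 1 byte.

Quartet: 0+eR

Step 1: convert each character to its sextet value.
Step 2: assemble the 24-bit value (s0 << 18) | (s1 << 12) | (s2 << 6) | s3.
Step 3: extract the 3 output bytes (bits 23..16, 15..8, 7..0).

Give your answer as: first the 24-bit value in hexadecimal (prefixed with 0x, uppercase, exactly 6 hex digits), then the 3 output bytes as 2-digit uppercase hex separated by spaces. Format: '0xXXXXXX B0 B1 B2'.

Answer: 0xD3E791 D3 E7 91

Derivation:
Sextets: 0=52, +=62, e=30, R=17
24-bit: (52<<18) | (62<<12) | (30<<6) | 17
      = 0xD00000 | 0x03E000 | 0x000780 | 0x000011
      = 0xD3E791
Bytes: (v>>16)&0xFF=D3, (v>>8)&0xFF=E7, v&0xFF=91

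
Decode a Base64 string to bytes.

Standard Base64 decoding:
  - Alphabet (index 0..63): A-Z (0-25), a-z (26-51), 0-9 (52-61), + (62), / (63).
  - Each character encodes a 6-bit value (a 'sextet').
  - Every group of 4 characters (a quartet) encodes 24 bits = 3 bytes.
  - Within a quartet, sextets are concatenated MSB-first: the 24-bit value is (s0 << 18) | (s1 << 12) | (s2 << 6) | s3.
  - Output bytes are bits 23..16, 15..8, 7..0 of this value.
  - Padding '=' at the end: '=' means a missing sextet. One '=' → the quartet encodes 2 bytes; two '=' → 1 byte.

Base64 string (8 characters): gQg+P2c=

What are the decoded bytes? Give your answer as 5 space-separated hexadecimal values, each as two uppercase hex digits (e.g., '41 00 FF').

Answer: 81 08 3E 3F 67

Derivation:
After char 0 ('g'=32): chars_in_quartet=1 acc=0x20 bytes_emitted=0
After char 1 ('Q'=16): chars_in_quartet=2 acc=0x810 bytes_emitted=0
After char 2 ('g'=32): chars_in_quartet=3 acc=0x20420 bytes_emitted=0
After char 3 ('+'=62): chars_in_quartet=4 acc=0x81083E -> emit 81 08 3E, reset; bytes_emitted=3
After char 4 ('P'=15): chars_in_quartet=1 acc=0xF bytes_emitted=3
After char 5 ('2'=54): chars_in_quartet=2 acc=0x3F6 bytes_emitted=3
After char 6 ('c'=28): chars_in_quartet=3 acc=0xFD9C bytes_emitted=3
Padding '=': partial quartet acc=0xFD9C -> emit 3F 67; bytes_emitted=5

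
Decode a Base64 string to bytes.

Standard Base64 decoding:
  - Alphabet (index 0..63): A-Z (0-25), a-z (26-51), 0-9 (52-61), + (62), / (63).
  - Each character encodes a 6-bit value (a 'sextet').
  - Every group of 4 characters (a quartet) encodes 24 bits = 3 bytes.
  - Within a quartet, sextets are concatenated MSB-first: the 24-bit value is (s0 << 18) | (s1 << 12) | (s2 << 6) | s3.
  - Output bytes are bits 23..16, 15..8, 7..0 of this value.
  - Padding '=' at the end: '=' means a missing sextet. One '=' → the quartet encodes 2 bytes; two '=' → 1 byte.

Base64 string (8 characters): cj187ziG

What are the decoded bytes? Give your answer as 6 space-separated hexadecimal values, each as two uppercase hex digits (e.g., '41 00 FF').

After char 0 ('c'=28): chars_in_quartet=1 acc=0x1C bytes_emitted=0
After char 1 ('j'=35): chars_in_quartet=2 acc=0x723 bytes_emitted=0
After char 2 ('1'=53): chars_in_quartet=3 acc=0x1C8F5 bytes_emitted=0
After char 3 ('8'=60): chars_in_quartet=4 acc=0x723D7C -> emit 72 3D 7C, reset; bytes_emitted=3
After char 4 ('7'=59): chars_in_quartet=1 acc=0x3B bytes_emitted=3
After char 5 ('z'=51): chars_in_quartet=2 acc=0xEF3 bytes_emitted=3
After char 6 ('i'=34): chars_in_quartet=3 acc=0x3BCE2 bytes_emitted=3
After char 7 ('G'=6): chars_in_quartet=4 acc=0xEF3886 -> emit EF 38 86, reset; bytes_emitted=6

Answer: 72 3D 7C EF 38 86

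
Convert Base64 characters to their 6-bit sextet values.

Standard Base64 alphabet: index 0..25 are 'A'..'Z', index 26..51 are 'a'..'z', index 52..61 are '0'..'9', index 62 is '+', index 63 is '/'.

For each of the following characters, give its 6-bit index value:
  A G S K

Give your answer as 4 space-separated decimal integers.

Answer: 0 6 18 10

Derivation:
'A': A..Z range, ord('A') − ord('A') = 0
'G': A..Z range, ord('G') − ord('A') = 6
'S': A..Z range, ord('S') − ord('A') = 18
'K': A..Z range, ord('K') − ord('A') = 10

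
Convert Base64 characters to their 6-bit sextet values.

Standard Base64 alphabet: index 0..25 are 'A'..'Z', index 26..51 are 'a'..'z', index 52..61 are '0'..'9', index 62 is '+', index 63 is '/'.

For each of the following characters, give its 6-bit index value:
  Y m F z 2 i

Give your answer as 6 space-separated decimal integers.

Answer: 24 38 5 51 54 34

Derivation:
'Y': A..Z range, ord('Y') − ord('A') = 24
'm': a..z range, 26 + ord('m') − ord('a') = 38
'F': A..Z range, ord('F') − ord('A') = 5
'z': a..z range, 26 + ord('z') − ord('a') = 51
'2': 0..9 range, 52 + ord('2') − ord('0') = 54
'i': a..z range, 26 + ord('i') − ord('a') = 34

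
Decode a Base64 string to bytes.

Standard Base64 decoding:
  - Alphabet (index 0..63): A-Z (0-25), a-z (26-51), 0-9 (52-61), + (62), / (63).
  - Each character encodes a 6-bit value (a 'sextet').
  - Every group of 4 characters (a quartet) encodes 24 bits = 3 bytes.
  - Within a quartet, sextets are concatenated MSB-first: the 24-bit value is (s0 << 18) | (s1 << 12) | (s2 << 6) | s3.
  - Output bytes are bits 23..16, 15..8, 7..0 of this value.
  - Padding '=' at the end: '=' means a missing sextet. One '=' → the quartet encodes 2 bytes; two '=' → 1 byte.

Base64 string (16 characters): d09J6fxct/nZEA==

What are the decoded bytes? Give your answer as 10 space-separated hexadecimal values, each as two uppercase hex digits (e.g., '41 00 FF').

Answer: 77 4F 49 E9 FC 5C B7 F9 D9 10

Derivation:
After char 0 ('d'=29): chars_in_quartet=1 acc=0x1D bytes_emitted=0
After char 1 ('0'=52): chars_in_quartet=2 acc=0x774 bytes_emitted=0
After char 2 ('9'=61): chars_in_quartet=3 acc=0x1DD3D bytes_emitted=0
After char 3 ('J'=9): chars_in_quartet=4 acc=0x774F49 -> emit 77 4F 49, reset; bytes_emitted=3
After char 4 ('6'=58): chars_in_quartet=1 acc=0x3A bytes_emitted=3
After char 5 ('f'=31): chars_in_quartet=2 acc=0xE9F bytes_emitted=3
After char 6 ('x'=49): chars_in_quartet=3 acc=0x3A7F1 bytes_emitted=3
After char 7 ('c'=28): chars_in_quartet=4 acc=0xE9FC5C -> emit E9 FC 5C, reset; bytes_emitted=6
After char 8 ('t'=45): chars_in_quartet=1 acc=0x2D bytes_emitted=6
After char 9 ('/'=63): chars_in_quartet=2 acc=0xB7F bytes_emitted=6
After char 10 ('n'=39): chars_in_quartet=3 acc=0x2DFE7 bytes_emitted=6
After char 11 ('Z'=25): chars_in_quartet=4 acc=0xB7F9D9 -> emit B7 F9 D9, reset; bytes_emitted=9
After char 12 ('E'=4): chars_in_quartet=1 acc=0x4 bytes_emitted=9
After char 13 ('A'=0): chars_in_quartet=2 acc=0x100 bytes_emitted=9
Padding '==': partial quartet acc=0x100 -> emit 10; bytes_emitted=10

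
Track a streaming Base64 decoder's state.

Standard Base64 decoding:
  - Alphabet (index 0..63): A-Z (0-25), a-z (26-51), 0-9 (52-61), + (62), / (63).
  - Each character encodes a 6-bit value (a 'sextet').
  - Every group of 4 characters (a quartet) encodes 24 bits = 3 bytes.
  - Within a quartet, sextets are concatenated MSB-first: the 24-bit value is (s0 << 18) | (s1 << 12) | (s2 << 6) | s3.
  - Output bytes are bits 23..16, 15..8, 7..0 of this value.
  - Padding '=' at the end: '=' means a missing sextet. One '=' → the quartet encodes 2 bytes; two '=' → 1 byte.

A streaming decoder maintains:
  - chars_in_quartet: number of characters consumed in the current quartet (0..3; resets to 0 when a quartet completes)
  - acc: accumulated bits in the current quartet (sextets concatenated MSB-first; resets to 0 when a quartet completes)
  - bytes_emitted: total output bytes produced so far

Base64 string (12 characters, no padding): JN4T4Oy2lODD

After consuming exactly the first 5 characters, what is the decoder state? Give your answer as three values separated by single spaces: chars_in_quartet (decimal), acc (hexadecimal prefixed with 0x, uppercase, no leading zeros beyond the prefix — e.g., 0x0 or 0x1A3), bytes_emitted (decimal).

Answer: 1 0x38 3

Derivation:
After char 0 ('J'=9): chars_in_quartet=1 acc=0x9 bytes_emitted=0
After char 1 ('N'=13): chars_in_quartet=2 acc=0x24D bytes_emitted=0
After char 2 ('4'=56): chars_in_quartet=3 acc=0x9378 bytes_emitted=0
After char 3 ('T'=19): chars_in_quartet=4 acc=0x24DE13 -> emit 24 DE 13, reset; bytes_emitted=3
After char 4 ('4'=56): chars_in_quartet=1 acc=0x38 bytes_emitted=3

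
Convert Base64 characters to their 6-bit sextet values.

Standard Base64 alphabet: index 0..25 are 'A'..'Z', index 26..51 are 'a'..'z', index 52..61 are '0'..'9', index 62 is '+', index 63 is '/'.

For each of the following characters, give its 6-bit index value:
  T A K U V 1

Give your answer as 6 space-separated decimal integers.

'T': A..Z range, ord('T') − ord('A') = 19
'A': A..Z range, ord('A') − ord('A') = 0
'K': A..Z range, ord('K') − ord('A') = 10
'U': A..Z range, ord('U') − ord('A') = 20
'V': A..Z range, ord('V') − ord('A') = 21
'1': 0..9 range, 52 + ord('1') − ord('0') = 53

Answer: 19 0 10 20 21 53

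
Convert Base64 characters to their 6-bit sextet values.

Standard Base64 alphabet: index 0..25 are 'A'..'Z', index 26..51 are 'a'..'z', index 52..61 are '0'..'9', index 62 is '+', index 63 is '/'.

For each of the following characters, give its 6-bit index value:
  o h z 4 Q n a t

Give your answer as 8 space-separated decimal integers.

'o': a..z range, 26 + ord('o') − ord('a') = 40
'h': a..z range, 26 + ord('h') − ord('a') = 33
'z': a..z range, 26 + ord('z') − ord('a') = 51
'4': 0..9 range, 52 + ord('4') − ord('0') = 56
'Q': A..Z range, ord('Q') − ord('A') = 16
'n': a..z range, 26 + ord('n') − ord('a') = 39
'a': a..z range, 26 + ord('a') − ord('a') = 26
't': a..z range, 26 + ord('t') − ord('a') = 45

Answer: 40 33 51 56 16 39 26 45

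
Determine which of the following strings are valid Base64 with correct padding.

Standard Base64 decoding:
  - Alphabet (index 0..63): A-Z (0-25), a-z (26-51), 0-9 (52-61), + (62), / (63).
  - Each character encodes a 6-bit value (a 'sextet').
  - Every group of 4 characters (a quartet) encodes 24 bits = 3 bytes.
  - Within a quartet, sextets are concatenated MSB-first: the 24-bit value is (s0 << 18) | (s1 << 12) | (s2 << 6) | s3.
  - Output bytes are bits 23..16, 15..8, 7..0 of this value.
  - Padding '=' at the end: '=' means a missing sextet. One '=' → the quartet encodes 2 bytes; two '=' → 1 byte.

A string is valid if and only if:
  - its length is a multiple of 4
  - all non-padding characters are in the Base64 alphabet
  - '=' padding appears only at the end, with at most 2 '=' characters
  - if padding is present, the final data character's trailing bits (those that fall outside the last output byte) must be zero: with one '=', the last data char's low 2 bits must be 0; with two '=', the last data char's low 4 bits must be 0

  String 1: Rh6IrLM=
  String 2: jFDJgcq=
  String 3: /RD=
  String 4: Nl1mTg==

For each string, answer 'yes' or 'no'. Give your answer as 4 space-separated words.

Answer: yes no no yes

Derivation:
String 1: 'Rh6IrLM=' → valid
String 2: 'jFDJgcq=' → invalid (bad trailing bits)
String 3: '/RD=' → invalid (bad trailing bits)
String 4: 'Nl1mTg==' → valid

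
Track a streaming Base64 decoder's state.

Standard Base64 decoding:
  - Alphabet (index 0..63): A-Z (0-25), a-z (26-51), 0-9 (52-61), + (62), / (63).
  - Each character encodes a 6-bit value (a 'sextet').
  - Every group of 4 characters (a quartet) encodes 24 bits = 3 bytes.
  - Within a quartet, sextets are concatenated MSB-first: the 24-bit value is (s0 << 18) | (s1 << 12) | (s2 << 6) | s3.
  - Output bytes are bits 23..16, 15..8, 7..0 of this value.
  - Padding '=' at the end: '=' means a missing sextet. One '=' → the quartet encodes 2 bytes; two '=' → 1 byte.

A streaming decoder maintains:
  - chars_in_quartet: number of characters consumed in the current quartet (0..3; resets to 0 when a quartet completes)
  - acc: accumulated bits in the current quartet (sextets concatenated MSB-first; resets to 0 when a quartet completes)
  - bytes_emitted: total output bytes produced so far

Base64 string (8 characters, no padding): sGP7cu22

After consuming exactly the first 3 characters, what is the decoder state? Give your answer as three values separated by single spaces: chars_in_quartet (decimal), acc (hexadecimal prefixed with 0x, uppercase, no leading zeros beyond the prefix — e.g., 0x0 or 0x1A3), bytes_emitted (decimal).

After char 0 ('s'=44): chars_in_quartet=1 acc=0x2C bytes_emitted=0
After char 1 ('G'=6): chars_in_quartet=2 acc=0xB06 bytes_emitted=0
After char 2 ('P'=15): chars_in_quartet=3 acc=0x2C18F bytes_emitted=0

Answer: 3 0x2C18F 0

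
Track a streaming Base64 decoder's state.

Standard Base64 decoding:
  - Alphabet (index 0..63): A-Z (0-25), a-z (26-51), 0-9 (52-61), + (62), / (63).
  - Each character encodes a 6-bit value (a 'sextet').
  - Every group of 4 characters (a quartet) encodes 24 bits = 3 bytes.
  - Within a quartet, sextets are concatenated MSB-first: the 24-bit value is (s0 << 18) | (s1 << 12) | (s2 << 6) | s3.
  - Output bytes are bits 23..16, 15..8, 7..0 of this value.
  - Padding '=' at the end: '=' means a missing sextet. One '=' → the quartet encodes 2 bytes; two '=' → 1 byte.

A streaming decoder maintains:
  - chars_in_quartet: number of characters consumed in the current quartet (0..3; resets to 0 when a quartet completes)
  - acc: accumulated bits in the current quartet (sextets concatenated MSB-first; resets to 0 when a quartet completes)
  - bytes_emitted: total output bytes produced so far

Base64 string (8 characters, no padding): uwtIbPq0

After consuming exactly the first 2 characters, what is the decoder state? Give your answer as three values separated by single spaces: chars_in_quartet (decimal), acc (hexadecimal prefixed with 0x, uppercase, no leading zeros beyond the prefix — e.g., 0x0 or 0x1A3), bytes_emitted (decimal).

Answer: 2 0xBB0 0

Derivation:
After char 0 ('u'=46): chars_in_quartet=1 acc=0x2E bytes_emitted=0
After char 1 ('w'=48): chars_in_quartet=2 acc=0xBB0 bytes_emitted=0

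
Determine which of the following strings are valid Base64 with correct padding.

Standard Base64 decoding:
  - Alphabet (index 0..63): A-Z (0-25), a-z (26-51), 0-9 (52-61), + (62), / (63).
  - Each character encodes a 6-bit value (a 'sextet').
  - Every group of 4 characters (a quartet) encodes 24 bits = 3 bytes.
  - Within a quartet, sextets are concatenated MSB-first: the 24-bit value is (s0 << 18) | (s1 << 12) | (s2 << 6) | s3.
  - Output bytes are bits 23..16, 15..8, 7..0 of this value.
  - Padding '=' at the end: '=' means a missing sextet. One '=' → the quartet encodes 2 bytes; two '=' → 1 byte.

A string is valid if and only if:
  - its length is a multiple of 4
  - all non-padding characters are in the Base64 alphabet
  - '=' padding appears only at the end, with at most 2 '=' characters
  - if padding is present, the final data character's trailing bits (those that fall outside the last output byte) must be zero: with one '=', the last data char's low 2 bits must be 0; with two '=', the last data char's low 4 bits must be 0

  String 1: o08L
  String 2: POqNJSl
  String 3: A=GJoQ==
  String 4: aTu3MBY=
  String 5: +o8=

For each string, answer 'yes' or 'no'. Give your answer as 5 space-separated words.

String 1: 'o08L' → valid
String 2: 'POqNJSl' → invalid (len=7 not mult of 4)
String 3: 'A=GJoQ==' → invalid (bad char(s): ['=']; '=' in middle)
String 4: 'aTu3MBY=' → valid
String 5: '+o8=' → valid

Answer: yes no no yes yes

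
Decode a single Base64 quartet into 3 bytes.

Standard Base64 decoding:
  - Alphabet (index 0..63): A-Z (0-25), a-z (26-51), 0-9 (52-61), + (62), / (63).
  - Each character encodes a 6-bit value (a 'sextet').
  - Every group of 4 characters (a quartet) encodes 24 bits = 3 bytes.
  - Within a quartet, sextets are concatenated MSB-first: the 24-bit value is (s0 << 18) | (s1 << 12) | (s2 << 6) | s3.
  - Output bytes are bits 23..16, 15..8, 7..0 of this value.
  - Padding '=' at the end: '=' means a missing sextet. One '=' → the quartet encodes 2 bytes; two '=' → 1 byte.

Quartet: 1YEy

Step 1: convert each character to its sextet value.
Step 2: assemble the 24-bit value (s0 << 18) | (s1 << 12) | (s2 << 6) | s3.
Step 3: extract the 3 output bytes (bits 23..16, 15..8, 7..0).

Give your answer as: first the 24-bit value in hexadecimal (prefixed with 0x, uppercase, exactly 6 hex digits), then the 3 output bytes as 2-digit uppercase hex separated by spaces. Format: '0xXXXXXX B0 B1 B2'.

Answer: 0xD58132 D5 81 32

Derivation:
Sextets: 1=53, Y=24, E=4, y=50
24-bit: (53<<18) | (24<<12) | (4<<6) | 50
      = 0xD40000 | 0x018000 | 0x000100 | 0x000032
      = 0xD58132
Bytes: (v>>16)&0xFF=D5, (v>>8)&0xFF=81, v&0xFF=32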